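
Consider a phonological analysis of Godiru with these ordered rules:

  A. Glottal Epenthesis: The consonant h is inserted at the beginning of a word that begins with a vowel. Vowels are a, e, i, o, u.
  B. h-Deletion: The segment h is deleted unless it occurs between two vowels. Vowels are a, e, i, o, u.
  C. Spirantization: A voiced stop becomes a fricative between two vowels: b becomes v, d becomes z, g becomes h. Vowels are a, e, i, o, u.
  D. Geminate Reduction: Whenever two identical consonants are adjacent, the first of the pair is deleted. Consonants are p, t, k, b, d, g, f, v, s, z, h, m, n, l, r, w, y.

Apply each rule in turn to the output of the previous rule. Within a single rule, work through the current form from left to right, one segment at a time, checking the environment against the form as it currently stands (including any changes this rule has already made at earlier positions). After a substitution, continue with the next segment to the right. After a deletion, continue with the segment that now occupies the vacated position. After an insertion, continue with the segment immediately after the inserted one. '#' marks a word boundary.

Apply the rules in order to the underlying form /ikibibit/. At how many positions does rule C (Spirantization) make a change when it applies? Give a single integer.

2

A Glottal Epenthesis: [ikibibit] → [hikibibit]
B h-Deletion: [hikibibit] → [ikibibit]
C Spirantization: [ikibibit] → [ikivivit]
D Geminate Reduction: no change — [ikivivit]
Rule C changed 2 position(s).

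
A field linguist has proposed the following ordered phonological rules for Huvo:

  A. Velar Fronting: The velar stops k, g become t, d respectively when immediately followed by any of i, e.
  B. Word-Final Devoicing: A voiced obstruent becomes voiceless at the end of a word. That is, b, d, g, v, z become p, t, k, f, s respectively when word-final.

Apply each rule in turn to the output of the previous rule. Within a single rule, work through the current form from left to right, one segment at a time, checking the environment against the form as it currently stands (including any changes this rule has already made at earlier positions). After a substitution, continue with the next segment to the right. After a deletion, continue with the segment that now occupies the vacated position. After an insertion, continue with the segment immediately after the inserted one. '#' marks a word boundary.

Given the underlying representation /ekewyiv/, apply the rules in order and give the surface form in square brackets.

A Velar Fronting: [ekewyiv] → [etewyiv]
B Word-Final Devoicing: [etewyiv] → [etewyif]

[etewyif]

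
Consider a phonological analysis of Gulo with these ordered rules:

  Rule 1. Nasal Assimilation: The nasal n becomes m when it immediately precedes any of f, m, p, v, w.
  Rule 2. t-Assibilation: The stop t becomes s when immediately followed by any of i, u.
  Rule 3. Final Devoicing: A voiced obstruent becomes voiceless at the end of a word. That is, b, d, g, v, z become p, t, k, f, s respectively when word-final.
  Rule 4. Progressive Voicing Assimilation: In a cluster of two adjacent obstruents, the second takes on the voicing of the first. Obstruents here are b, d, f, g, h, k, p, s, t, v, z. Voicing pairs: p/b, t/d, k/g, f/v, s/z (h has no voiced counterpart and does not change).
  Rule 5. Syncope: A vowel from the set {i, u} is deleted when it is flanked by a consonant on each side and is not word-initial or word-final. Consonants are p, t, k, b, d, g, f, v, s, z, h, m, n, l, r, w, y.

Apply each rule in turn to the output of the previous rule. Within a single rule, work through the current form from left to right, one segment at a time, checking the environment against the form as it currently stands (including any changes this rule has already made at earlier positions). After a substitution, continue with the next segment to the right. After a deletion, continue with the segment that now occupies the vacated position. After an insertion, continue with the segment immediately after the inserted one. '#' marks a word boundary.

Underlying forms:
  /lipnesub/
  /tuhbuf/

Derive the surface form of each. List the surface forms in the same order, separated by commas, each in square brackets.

/lipnesub/:
  Rule 1 Nasal Assimilation: no change — [lipnesub]
  Rule 2 t-Assibilation: no change — [lipnesub]
  Rule 3 Final Devoicing: [lipnesub] → [lipnesup]
  Rule 4 Progressive Voicing Assimilation: no change — [lipnesup]
  Rule 5 Syncope: [lipnesup] → [lpnesp]
/tuhbuf/:
  Rule 1 Nasal Assimilation: no change — [tuhbuf]
  Rule 2 t-Assibilation: [tuhbuf] → [suhbuf]
  Rule 3 Final Devoicing: no change — [suhbuf]
  Rule 4 Progressive Voicing Assimilation: [suhbuf] → [suhpuf]
  Rule 5 Syncope: [suhpuf] → [shpf]

[lpnesp], [shpf]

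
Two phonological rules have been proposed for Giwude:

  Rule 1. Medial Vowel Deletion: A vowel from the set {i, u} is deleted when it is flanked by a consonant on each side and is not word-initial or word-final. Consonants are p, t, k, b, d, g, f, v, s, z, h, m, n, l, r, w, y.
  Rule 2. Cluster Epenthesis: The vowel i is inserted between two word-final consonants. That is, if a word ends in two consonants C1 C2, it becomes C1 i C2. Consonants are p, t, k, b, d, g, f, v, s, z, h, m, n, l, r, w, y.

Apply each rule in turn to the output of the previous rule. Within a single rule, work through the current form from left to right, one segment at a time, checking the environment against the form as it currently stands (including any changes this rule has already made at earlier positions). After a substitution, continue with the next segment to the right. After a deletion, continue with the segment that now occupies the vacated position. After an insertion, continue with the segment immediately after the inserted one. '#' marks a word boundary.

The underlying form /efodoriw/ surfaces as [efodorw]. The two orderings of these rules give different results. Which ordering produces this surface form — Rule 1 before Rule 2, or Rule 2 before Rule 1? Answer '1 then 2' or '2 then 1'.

Order 1 then 2:
  1 Medial Vowel Deletion: [efodoriw] → [efodorw]
  2 Cluster Epenthesis: [efodorw] → [efodoriw]
  result: [efodoriw]
Order 2 then 1:
  2 Cluster Epenthesis: no change — [efodoriw]
  1 Medial Vowel Deletion: [efodoriw] → [efodorw]
  result: [efodorw]

2 then 1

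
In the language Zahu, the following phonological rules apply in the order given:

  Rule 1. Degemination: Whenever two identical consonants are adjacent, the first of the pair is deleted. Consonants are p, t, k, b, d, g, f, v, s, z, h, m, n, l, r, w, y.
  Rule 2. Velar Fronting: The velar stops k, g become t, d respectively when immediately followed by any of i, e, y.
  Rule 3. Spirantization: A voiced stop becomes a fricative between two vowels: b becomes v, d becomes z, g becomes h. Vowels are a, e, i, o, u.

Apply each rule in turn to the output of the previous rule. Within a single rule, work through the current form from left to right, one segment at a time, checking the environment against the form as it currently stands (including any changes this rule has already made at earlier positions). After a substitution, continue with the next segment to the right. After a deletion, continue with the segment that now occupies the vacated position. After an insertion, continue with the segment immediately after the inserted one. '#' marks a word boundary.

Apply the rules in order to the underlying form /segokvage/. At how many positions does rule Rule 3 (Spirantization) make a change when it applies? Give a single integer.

Rule 1 Degemination: no change — [segokvage]
Rule 2 Velar Fronting: [segokvage] → [segokvade]
Rule 3 Spirantization: [segokvade] → [sehokvaze]
Rule Rule 3 changed 2 position(s).

2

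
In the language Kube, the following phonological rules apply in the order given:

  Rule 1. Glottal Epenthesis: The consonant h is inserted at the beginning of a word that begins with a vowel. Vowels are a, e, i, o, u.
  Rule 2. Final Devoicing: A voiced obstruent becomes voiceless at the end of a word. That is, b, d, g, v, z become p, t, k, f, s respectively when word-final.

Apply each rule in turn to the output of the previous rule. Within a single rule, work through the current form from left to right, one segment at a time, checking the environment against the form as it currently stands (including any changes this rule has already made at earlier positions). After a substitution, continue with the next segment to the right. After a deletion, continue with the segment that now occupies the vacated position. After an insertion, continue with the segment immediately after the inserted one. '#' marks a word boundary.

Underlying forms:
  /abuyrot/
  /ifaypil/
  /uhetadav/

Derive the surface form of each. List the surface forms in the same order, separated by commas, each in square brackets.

/abuyrot/:
  Rule 1 Glottal Epenthesis: [abuyrot] → [habuyrot]
  Rule 2 Final Devoicing: no change — [habuyrot]
/ifaypil/:
  Rule 1 Glottal Epenthesis: [ifaypil] → [hifaypil]
  Rule 2 Final Devoicing: no change — [hifaypil]
/uhetadav/:
  Rule 1 Glottal Epenthesis: [uhetadav] → [huhetadav]
  Rule 2 Final Devoicing: [huhetadav] → [huhetadaf]

[habuyrot], [hifaypil], [huhetadaf]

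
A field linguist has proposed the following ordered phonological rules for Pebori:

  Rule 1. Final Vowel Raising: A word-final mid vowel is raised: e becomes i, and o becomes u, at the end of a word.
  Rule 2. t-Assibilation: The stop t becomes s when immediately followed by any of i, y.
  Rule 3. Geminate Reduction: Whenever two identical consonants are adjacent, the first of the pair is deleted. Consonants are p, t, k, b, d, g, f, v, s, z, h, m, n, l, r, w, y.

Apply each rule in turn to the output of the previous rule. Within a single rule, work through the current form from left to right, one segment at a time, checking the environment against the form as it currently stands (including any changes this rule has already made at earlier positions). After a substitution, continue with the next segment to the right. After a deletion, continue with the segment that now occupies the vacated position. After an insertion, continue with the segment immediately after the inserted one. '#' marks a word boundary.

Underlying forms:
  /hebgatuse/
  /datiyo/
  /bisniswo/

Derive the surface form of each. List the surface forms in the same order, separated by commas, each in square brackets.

[hebgatusi], [dasiyu], [bisniswu]

/hebgatuse/:
  Rule 1 Final Vowel Raising: [hebgatuse] → [hebgatusi]
  Rule 2 t-Assibilation: no change — [hebgatusi]
  Rule 3 Geminate Reduction: no change — [hebgatusi]
/datiyo/:
  Rule 1 Final Vowel Raising: [datiyo] → [datiyu]
  Rule 2 t-Assibilation: [datiyu] → [dasiyu]
  Rule 3 Geminate Reduction: no change — [dasiyu]
/bisniswo/:
  Rule 1 Final Vowel Raising: [bisniswo] → [bisniswu]
  Rule 2 t-Assibilation: no change — [bisniswu]
  Rule 3 Geminate Reduction: no change — [bisniswu]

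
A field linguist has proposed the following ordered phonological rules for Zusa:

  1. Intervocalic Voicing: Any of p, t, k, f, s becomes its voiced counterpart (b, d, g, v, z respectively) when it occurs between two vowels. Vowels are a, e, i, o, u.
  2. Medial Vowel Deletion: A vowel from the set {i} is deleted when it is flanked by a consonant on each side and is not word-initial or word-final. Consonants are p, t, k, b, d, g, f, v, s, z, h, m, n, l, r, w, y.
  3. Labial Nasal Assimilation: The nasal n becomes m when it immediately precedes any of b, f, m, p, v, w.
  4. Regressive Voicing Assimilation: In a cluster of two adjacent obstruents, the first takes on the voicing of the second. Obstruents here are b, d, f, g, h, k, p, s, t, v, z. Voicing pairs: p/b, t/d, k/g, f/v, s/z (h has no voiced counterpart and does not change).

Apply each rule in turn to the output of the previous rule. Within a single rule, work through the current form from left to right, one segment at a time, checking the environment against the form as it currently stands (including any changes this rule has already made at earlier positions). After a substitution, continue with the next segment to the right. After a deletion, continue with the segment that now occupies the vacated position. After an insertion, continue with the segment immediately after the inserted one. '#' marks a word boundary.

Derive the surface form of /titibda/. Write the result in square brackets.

[ddbda]

1 Intervocalic Voicing: [titibda] → [tidibda]
2 Medial Vowel Deletion: [tidibda] → [tdbda]
3 Labial Nasal Assimilation: no change — [tdbda]
4 Regressive Voicing Assimilation: [tdbda] → [ddbda]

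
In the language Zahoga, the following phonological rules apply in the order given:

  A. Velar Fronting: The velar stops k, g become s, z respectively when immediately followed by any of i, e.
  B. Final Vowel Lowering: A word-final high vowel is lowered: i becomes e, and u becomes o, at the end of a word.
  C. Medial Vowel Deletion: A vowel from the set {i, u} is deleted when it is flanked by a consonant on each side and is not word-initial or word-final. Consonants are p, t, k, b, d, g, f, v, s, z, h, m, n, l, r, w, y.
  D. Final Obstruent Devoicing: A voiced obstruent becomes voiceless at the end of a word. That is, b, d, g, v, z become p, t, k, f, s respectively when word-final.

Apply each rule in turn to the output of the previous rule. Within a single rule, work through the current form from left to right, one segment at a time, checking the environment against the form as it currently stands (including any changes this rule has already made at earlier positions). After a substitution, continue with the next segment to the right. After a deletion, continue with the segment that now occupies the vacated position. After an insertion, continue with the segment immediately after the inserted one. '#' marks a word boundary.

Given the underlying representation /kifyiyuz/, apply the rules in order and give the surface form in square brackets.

[sfyys]

A Velar Fronting: [kifyiyuz] → [sifyiyuz]
B Final Vowel Lowering: no change — [sifyiyuz]
C Medial Vowel Deletion: [sifyiyuz] → [sfyyz]
D Final Obstruent Devoicing: [sfyyz] → [sfyys]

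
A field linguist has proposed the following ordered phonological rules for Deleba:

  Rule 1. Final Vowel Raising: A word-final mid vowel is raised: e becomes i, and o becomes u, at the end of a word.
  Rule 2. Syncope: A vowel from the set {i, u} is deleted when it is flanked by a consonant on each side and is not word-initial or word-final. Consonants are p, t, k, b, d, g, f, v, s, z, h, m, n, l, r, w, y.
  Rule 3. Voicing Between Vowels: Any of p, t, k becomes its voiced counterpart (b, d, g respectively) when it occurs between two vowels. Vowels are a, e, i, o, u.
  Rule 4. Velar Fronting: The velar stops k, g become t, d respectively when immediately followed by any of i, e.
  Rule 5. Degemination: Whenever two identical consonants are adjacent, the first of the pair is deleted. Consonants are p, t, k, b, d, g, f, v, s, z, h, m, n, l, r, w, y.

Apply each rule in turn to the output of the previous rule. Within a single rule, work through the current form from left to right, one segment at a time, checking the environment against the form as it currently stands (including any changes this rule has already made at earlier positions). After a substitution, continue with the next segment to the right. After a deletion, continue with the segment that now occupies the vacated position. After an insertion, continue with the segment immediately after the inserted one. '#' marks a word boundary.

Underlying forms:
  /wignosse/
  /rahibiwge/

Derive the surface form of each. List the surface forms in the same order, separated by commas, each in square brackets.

[wgnosi], [rahbwdi]

/wignosse/:
  Rule 1 Final Vowel Raising: [wignosse] → [wignossi]
  Rule 2 Syncope: [wignossi] → [wgnossi]
  Rule 3 Voicing Between Vowels: no change — [wgnossi]
  Rule 4 Velar Fronting: no change — [wgnossi]
  Rule 5 Degemination: [wgnossi] → [wgnosi]
/rahibiwge/:
  Rule 1 Final Vowel Raising: [rahibiwge] → [rahibiwgi]
  Rule 2 Syncope: [rahibiwgi] → [rahbwgi]
  Rule 3 Voicing Between Vowels: no change — [rahbwgi]
  Rule 4 Velar Fronting: [rahbwgi] → [rahbwdi]
  Rule 5 Degemination: no change — [rahbwdi]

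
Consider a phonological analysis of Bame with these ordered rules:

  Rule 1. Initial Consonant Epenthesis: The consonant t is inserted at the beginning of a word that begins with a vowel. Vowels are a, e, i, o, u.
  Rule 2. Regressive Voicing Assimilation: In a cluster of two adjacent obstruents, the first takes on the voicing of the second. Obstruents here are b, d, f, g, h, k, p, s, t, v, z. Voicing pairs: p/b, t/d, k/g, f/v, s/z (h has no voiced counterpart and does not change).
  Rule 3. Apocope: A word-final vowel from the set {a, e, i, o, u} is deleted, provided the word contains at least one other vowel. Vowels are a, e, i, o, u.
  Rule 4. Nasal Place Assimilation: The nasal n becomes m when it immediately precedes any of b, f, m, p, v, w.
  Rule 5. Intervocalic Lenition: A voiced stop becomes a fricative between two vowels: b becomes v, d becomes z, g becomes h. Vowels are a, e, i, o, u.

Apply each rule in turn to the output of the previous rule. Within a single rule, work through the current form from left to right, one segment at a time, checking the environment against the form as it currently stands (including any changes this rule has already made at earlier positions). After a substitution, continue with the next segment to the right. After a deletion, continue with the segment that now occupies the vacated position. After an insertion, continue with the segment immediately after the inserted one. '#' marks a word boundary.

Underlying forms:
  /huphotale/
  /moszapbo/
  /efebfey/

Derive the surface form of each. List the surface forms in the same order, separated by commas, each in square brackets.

/huphotale/:
  Rule 1 Initial Consonant Epenthesis: no change — [huphotale]
  Rule 2 Regressive Voicing Assimilation: no change — [huphotale]
  Rule 3 Apocope: [huphotale] → [huphotal]
  Rule 4 Nasal Place Assimilation: no change — [huphotal]
  Rule 5 Intervocalic Lenition: no change — [huphotal]
/moszapbo/:
  Rule 1 Initial Consonant Epenthesis: no change — [moszapbo]
  Rule 2 Regressive Voicing Assimilation: [moszapbo] → [mozzabbo]
  Rule 3 Apocope: [mozzabbo] → [mozzabb]
  Rule 4 Nasal Place Assimilation: no change — [mozzabb]
  Rule 5 Intervocalic Lenition: no change — [mozzabb]
/efebfey/:
  Rule 1 Initial Consonant Epenthesis: [efebfey] → [tefebfey]
  Rule 2 Regressive Voicing Assimilation: [tefebfey] → [tefepfey]
  Rule 3 Apocope: no change — [tefepfey]
  Rule 4 Nasal Place Assimilation: no change — [tefepfey]
  Rule 5 Intervocalic Lenition: no change — [tefepfey]

[huphotal], [mozzabb], [tefepfey]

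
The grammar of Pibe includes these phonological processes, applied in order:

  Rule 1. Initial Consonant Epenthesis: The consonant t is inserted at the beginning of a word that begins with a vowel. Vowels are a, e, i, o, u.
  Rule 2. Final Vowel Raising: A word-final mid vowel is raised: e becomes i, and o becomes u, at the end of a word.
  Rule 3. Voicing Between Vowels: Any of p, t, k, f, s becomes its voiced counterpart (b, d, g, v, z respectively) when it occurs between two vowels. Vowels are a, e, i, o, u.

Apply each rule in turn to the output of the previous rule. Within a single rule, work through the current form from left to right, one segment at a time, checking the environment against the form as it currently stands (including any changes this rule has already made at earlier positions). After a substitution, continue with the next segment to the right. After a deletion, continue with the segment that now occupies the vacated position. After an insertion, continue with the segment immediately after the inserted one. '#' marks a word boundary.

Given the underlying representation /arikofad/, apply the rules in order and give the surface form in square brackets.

[tarigovad]

Rule 1 Initial Consonant Epenthesis: [arikofad] → [tarikofad]
Rule 2 Final Vowel Raising: no change — [tarikofad]
Rule 3 Voicing Between Vowels: [tarikofad] → [tarigovad]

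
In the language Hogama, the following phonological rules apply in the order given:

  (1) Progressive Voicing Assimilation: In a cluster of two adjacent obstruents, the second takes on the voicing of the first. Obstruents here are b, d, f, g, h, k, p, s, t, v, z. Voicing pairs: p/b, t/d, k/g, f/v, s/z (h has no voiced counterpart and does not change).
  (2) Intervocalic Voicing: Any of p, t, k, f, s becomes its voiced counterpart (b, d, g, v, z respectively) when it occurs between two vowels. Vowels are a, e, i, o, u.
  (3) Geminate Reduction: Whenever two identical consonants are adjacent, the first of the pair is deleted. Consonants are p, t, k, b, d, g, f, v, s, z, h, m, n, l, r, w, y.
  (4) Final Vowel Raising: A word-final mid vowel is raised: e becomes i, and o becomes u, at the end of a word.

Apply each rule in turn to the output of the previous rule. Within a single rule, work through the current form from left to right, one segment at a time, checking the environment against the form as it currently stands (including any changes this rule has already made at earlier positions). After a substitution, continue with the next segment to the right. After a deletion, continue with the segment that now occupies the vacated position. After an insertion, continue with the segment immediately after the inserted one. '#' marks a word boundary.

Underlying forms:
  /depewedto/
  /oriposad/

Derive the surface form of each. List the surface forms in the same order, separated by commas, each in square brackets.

[debewedu], [oribozad]

/depewedto/:
  (1) Progressive Voicing Assimilation: [depewedto] → [depeweddo]
  (2) Intervocalic Voicing: [depeweddo] → [debeweddo]
  (3) Geminate Reduction: [debeweddo] → [debewedo]
  (4) Final Vowel Raising: [debewedo] → [debewedu]
/oriposad/:
  (1) Progressive Voicing Assimilation: no change — [oriposad]
  (2) Intervocalic Voicing: [oriposad] → [oribozad]
  (3) Geminate Reduction: no change — [oribozad]
  (4) Final Vowel Raising: no change — [oribozad]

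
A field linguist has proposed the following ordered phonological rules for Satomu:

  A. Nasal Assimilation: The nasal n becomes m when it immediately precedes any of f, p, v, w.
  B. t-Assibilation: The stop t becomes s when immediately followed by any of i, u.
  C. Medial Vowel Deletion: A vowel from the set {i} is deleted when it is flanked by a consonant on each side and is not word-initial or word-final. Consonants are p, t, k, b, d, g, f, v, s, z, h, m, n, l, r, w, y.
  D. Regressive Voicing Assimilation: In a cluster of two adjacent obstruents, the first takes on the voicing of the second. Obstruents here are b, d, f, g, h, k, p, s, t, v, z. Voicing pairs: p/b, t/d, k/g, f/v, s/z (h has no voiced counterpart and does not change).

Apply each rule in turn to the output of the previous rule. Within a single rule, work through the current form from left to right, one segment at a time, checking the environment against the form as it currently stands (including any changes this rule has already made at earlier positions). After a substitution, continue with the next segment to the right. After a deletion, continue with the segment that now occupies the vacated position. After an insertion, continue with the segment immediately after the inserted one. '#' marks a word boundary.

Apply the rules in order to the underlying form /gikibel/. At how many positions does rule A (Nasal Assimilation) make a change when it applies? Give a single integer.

0

A Nasal Assimilation: no change — [gikibel]
B t-Assibilation: no change — [gikibel]
C Medial Vowel Deletion: [gikibel] → [gkbel]
D Regressive Voicing Assimilation: [gkbel] → [kgbel]
Rule A changed 0 position(s).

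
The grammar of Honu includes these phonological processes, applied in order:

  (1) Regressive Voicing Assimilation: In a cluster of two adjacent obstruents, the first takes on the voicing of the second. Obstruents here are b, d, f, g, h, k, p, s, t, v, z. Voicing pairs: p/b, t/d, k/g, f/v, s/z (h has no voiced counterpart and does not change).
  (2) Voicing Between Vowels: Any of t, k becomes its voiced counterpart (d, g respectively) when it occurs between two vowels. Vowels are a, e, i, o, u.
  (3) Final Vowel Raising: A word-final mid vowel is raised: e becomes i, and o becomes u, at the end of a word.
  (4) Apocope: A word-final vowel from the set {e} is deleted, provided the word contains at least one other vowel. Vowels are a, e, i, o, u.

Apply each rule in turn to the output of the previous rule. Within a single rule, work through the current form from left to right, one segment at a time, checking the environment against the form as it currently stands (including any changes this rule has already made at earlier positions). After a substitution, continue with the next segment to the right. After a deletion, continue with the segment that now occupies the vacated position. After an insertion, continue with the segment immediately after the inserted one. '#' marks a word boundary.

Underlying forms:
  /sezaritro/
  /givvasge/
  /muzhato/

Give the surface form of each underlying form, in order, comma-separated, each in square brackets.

[sezaritru], [givvazgi], [mushadu]

/sezaritro/:
  (1) Regressive Voicing Assimilation: no change — [sezaritro]
  (2) Voicing Between Vowels: no change — [sezaritro]
  (3) Final Vowel Raising: [sezaritro] → [sezaritru]
  (4) Apocope: no change — [sezaritru]
/givvasge/:
  (1) Regressive Voicing Assimilation: [givvasge] → [givvazge]
  (2) Voicing Between Vowels: no change — [givvazge]
  (3) Final Vowel Raising: [givvazge] → [givvazgi]
  (4) Apocope: no change — [givvazgi]
/muzhato/:
  (1) Regressive Voicing Assimilation: [muzhato] → [mushato]
  (2) Voicing Between Vowels: [mushato] → [mushado]
  (3) Final Vowel Raising: [mushado] → [mushadu]
  (4) Apocope: no change — [mushadu]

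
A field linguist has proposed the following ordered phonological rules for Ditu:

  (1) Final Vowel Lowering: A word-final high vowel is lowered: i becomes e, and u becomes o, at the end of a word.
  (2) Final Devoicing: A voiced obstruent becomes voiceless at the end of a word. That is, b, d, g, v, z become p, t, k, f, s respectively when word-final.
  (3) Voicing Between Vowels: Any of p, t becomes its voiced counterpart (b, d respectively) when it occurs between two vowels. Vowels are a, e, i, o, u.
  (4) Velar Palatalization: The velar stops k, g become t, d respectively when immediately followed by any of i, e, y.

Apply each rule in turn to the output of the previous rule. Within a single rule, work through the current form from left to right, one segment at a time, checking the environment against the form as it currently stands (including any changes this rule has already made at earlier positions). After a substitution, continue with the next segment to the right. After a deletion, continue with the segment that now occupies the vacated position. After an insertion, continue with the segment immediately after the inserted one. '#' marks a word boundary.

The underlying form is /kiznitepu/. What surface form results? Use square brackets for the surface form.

(1) Final Vowel Lowering: [kiznitepu] → [kiznitepo]
(2) Final Devoicing: no change — [kiznitepo]
(3) Voicing Between Vowels: [kiznitepo] → [kiznidebo]
(4) Velar Palatalization: [kiznidebo] → [tiznidebo]

[tiznidebo]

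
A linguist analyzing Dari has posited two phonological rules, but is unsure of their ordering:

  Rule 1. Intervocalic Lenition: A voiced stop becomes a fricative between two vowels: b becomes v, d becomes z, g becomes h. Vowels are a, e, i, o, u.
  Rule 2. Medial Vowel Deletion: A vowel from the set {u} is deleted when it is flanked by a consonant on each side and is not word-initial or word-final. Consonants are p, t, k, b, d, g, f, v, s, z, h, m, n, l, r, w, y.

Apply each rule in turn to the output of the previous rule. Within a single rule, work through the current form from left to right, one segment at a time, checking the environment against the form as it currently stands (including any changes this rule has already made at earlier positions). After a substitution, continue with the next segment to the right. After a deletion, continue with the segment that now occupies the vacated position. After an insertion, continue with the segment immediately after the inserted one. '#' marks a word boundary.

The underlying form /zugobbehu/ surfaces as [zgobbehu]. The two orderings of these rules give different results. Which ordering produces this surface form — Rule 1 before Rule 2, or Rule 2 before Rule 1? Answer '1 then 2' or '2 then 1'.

Order 1 then 2:
  1 Intervocalic Lenition: [zugobbehu] → [zuhobbehu]
  2 Medial Vowel Deletion: [zuhobbehu] → [zhobbehu]
  result: [zhobbehu]
Order 2 then 1:
  2 Medial Vowel Deletion: [zugobbehu] → [zgobbehu]
  1 Intervocalic Lenition: no change — [zgobbehu]
  result: [zgobbehu]

2 then 1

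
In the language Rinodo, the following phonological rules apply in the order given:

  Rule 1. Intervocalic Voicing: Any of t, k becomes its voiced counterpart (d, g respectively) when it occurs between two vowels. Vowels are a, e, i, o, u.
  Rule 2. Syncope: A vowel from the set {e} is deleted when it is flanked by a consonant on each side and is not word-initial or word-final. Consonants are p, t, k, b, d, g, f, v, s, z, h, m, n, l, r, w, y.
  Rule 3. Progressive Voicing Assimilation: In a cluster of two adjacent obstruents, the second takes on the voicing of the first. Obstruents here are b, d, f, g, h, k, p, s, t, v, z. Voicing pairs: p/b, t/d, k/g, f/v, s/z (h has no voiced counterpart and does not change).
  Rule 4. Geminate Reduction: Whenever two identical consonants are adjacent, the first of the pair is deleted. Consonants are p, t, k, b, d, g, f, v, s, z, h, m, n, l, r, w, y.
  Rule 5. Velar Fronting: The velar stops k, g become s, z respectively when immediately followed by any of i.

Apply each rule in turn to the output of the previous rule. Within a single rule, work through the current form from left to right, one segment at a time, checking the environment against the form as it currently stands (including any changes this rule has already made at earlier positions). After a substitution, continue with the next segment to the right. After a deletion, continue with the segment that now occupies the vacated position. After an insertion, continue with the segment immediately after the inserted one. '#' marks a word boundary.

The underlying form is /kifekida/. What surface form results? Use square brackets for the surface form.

Rule 1 Intervocalic Voicing: [kifekida] → [kifegida]
Rule 2 Syncope: [kifegida] → [kifgida]
Rule 3 Progressive Voicing Assimilation: [kifgida] → [kifkida]
Rule 4 Geminate Reduction: no change — [kifkida]
Rule 5 Velar Fronting: [kifkida] → [sifsida]

[sifsida]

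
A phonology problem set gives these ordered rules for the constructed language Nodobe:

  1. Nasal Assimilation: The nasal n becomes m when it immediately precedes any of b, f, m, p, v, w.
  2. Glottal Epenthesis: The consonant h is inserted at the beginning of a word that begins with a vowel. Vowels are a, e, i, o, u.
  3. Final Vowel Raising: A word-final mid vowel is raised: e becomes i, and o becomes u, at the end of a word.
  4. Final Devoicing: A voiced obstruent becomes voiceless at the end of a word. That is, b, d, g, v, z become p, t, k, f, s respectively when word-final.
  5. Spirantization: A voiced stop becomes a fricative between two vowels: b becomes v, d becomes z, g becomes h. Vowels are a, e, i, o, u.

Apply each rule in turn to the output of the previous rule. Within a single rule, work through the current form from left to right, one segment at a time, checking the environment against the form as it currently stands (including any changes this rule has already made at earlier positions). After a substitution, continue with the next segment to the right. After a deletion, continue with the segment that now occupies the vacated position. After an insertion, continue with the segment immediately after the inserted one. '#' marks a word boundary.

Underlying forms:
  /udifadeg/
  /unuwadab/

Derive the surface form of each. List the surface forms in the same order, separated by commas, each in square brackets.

/udifadeg/:
  1 Nasal Assimilation: no change — [udifadeg]
  2 Glottal Epenthesis: [udifadeg] → [hudifadeg]
  3 Final Vowel Raising: no change — [hudifadeg]
  4 Final Devoicing: [hudifadeg] → [hudifadek]
  5 Spirantization: [hudifadek] → [huzifazek]
/unuwadab/:
  1 Nasal Assimilation: no change — [unuwadab]
  2 Glottal Epenthesis: [unuwadab] → [hunuwadab]
  3 Final Vowel Raising: no change — [hunuwadab]
  4 Final Devoicing: [hunuwadab] → [hunuwadap]
  5 Spirantization: [hunuwadap] → [hunuwazap]

[huzifazek], [hunuwazap]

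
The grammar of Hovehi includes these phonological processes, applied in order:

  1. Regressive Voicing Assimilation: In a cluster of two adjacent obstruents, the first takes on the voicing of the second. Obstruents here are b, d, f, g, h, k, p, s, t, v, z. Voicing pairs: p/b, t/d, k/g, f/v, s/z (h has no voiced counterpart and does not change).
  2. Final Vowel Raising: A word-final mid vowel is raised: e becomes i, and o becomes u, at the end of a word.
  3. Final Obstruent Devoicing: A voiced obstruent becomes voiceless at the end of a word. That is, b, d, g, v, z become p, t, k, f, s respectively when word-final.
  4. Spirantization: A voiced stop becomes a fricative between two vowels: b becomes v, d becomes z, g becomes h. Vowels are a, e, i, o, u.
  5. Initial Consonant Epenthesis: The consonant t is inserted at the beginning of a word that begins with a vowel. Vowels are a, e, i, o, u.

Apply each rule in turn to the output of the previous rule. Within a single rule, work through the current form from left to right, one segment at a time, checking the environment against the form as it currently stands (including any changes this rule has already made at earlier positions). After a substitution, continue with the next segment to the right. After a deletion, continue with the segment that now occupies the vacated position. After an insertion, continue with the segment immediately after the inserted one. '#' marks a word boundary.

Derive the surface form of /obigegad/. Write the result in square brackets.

[tovihehat]

1 Regressive Voicing Assimilation: no change — [obigegad]
2 Final Vowel Raising: no change — [obigegad]
3 Final Obstruent Devoicing: [obigegad] → [obigegat]
4 Spirantization: [obigegat] → [ovihehat]
5 Initial Consonant Epenthesis: [ovihehat] → [tovihehat]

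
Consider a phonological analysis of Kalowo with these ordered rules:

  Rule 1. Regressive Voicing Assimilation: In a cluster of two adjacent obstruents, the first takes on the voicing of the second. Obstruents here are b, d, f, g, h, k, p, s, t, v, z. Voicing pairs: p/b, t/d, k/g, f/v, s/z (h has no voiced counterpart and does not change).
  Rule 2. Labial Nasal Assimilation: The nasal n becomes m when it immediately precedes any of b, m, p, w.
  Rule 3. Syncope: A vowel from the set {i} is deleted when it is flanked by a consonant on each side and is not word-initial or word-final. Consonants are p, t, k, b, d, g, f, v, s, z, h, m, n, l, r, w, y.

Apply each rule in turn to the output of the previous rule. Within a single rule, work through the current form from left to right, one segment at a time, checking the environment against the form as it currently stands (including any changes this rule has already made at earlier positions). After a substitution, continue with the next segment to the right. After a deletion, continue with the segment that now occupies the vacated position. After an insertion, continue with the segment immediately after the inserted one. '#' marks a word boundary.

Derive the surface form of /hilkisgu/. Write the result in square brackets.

[hlkzgu]

Rule 1 Regressive Voicing Assimilation: [hilkisgu] → [hilkizgu]
Rule 2 Labial Nasal Assimilation: no change — [hilkizgu]
Rule 3 Syncope: [hilkizgu] → [hlkzgu]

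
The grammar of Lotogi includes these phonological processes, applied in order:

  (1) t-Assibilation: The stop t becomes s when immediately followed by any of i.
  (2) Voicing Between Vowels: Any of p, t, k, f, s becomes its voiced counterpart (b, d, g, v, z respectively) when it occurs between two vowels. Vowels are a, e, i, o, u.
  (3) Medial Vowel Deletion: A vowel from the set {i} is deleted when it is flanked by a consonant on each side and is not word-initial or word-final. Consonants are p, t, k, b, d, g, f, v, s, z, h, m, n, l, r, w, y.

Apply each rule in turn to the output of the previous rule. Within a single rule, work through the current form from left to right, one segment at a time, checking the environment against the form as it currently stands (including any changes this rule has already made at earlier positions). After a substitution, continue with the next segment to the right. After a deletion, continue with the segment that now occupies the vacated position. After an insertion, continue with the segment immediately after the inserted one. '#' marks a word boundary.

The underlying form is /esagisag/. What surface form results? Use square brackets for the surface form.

[ezagzag]

(1) t-Assibilation: no change — [esagisag]
(2) Voicing Between Vowels: [esagisag] → [ezagizag]
(3) Medial Vowel Deletion: [ezagizag] → [ezagzag]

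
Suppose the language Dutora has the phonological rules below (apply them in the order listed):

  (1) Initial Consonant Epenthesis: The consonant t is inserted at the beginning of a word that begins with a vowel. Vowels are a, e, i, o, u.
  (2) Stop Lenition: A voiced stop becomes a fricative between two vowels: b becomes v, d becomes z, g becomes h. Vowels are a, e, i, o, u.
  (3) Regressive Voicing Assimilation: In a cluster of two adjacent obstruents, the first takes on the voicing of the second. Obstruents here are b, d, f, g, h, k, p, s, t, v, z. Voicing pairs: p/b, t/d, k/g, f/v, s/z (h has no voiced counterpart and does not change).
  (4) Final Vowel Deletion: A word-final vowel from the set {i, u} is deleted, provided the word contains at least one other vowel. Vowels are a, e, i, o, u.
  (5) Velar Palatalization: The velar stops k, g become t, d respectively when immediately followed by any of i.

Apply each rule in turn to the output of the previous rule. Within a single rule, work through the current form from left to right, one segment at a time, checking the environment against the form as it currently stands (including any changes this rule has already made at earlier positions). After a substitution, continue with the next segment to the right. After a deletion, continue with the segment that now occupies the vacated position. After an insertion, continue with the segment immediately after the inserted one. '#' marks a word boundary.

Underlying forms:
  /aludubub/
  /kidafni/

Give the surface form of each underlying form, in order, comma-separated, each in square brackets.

[taluzuvub], [tizafn]

/aludubub/:
  (1) Initial Consonant Epenthesis: [aludubub] → [taludubub]
  (2) Stop Lenition: [taludubub] → [taluzuvub]
  (3) Regressive Voicing Assimilation: no change — [taluzuvub]
  (4) Final Vowel Deletion: no change — [taluzuvub]
  (5) Velar Palatalization: no change — [taluzuvub]
/kidafni/:
  (1) Initial Consonant Epenthesis: no change — [kidafni]
  (2) Stop Lenition: [kidafni] → [kizafni]
  (3) Regressive Voicing Assimilation: no change — [kizafni]
  (4) Final Vowel Deletion: [kizafni] → [kizafn]
  (5) Velar Palatalization: [kizafn] → [tizafn]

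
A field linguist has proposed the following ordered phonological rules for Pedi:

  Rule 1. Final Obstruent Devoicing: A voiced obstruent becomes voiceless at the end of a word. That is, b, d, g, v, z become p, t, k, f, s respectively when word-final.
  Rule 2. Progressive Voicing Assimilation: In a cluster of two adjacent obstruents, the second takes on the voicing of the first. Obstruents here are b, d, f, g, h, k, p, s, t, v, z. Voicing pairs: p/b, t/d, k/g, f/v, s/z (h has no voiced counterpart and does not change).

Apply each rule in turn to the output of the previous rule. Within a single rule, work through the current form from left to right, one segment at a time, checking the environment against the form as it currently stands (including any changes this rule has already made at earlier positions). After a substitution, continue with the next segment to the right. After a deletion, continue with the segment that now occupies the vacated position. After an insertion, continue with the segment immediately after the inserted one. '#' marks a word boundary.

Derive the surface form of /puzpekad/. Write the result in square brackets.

Rule 1 Final Obstruent Devoicing: [puzpekad] → [puzpekat]
Rule 2 Progressive Voicing Assimilation: [puzpekat] → [puzbekat]

[puzbekat]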